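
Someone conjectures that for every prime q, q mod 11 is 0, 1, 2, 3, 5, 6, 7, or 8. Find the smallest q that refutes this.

q = 31

For q = 2, 3, 5, 7, 11, 13, 17, 19, 23, 29 the conclusion holds.
q = 31: 31 mod 11 = 9 — not in {0, 1, 2, 3, 5, 6, 7, 8}.
Hence q = 31 is a counterexample.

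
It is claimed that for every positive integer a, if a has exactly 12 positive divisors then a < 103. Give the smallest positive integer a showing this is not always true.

a = 108

We need the least positive integer a for which a has exactly 12 positive divisors but the claim fails.
The first 5 eligible values, up to a = 96, all satisfy the conclusion.
a = 108: τ(108) = 12; 108 ≥ 103.
So a = 108 is the smallest counterexample.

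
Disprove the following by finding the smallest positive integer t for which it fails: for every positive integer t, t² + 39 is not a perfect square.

A counterexample is any positive integer t such that t² + 39 is a perfect square; we check each in order.
t = 1: 1² + 39 = 40, not a perfect square.
t = 2: 2² + 39 = 43, not a perfect square.
t = 3: 3² + 39 = 48, not a perfect square.
t = 4: 4² + 39 = 55, not a perfect square.
t = 5: 5² + 39 = 64 = 8², a perfect square.
Thus t = 5 disproves the claim, and no smaller t works.

t = 5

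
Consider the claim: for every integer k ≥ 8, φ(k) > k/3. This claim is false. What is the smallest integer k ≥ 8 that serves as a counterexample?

k = 12

For k = 8, 9, 10, 11 the conclusion holds.
k = 12: φ(12) = 4 and 12/3 = 4, so φ(12) ≤ 12/3.
Hence k = 12 is a counterexample.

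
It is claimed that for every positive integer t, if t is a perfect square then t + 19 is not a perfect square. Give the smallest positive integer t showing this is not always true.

We need the least positive integer t for which t is a perfect square but t + 19 is a perfect square.
For t = 1, 4, 9, 16, 25, 36, 49, 64 the conclusion holds.
t = 81: 81 = 9² and 81 + 19 = 100 = 10².

t = 81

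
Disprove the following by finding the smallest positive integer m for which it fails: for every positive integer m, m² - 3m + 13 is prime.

We need the least positive integer m for which m² - 3m + 13 is not prime.
For m = 1, 2, 3, 4, …, 9, 10, 11 the conclusion holds.
m = 12: m² - 3m + 13 = 121 = 11 × 11, composite.

m = 12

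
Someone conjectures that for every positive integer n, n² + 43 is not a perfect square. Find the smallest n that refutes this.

For n = 1, 2, 3, 4, …, 18, 19, 20 the conclusion holds.
n = 21: 21² + 43 = 484 = 22², a perfect square.

n = 21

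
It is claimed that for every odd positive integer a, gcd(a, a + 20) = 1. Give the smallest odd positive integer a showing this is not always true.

Check each odd positive integer a in order until gcd(a, a + 20) > 1.
a = 1: gcd(1, 21) = 1.
a = 3: gcd(3, 23) = 1.
a = 5: gcd(5, 25) = 5.
So a = 5 is the smallest counterexample.

a = 5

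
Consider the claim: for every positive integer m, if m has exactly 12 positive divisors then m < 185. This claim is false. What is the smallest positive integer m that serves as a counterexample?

m = 198

A counterexample is any positive integer m such that m has exactly 12 positive divisors but the claim fails; we check each in order.
For m = 60, 72, 84, 90, …, 150, 156, 160 the conclusion holds.
m = 198: τ(198) = 12; 198 ≥ 185.
Thus m = 198 disproves the claim, and no smaller m works.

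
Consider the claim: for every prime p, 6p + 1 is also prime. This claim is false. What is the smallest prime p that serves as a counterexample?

p = 19

A counterexample is any prime p such that 6p + 1 is not prime; we check each in order.
p = 2: 6p + 1 = 13, prime.
p = 3: 6p + 1 = 19, prime.
p = 5: 6p + 1 = 31, prime.
p = 7: 6p + 1 = 43, prime.
p = 11: 6p + 1 = 67, prime.
p = 13: 6p + 1 = 79, prime.
p = 17: 6p + 1 = 103, prime.
p = 19: 6p + 1 = 115 = 5 × 23, not prime.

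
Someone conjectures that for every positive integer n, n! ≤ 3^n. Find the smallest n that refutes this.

n = 7

Check each positive integer n in order until n! > 3^n.
The first 6 eligible values, up to n = 6, all satisfy the conclusion.
n = 7: n! = 5040 and 3^n = 2187, so 5040 > 2187.
So n = 7 is the smallest counterexample.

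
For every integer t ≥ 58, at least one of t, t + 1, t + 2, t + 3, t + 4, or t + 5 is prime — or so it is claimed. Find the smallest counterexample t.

t = 90

A counterexample is any integer t ≥ 58 such that t, t + 1, t + 2, t + 3, t + 4, t + 5 are all composite; we check each in order.
For t = 58, 59, 60, 61, …, 87, 88, 89 the conclusion holds.
t = 90: 90 = 2 × 45; 91 = 7 × 13; 92 = 2 × 46; 93 = 3 × 31; 94 = 2 × 47; 95 = 5 × 19 — all composite.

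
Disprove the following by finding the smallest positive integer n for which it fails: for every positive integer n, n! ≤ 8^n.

n = 20

A counterexample is any positive integer n such that n! > 8^n; we check each in order.
The first 19 eligible values, up to n = 19, all satisfy the conclusion.
n = 20: n! = 2432902008176640000 and 8^n = 1152921504606846976, so 2432902008176640000 > 1152921504606846976.
So n = 20 is the smallest counterexample.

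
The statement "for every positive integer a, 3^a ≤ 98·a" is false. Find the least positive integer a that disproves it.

A counterexample is any positive integer a such that 3^a > 98·a; we check each in order.
a = 1: 3^a = 3 and 98·a = 98, so 3 ≤ 98.
a = 2: 3^a = 9 and 98·a = 196, so 9 ≤ 196.
a = 3: 3^a = 27 and 98·a = 294, so 27 ≤ 294.
a = 4: 3^a = 81 and 98·a = 392, so 81 ≤ 392.
a = 5: 3^a = 243 and 98·a = 490, so 243 ≤ 490.
a = 6: 3^a = 729 and 98·a = 588, so 729 > 588.
Hence a = 6 is a counterexample.

a = 6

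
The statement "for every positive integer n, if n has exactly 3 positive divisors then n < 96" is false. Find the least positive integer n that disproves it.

The first 4 eligible values, up to n = 49, all satisfy the conclusion.
n = 121: τ(121) = 3; 121 ≥ 96.
So n = 121 is the smallest counterexample.

n = 121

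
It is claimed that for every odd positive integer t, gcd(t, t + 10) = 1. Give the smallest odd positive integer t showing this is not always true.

t = 1: gcd(1, 11) = 1.
t = 3: gcd(3, 13) = 1.
t = 5: gcd(5, 15) = 5.

t = 5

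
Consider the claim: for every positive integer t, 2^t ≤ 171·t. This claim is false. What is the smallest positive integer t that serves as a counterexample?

A counterexample is any positive integer t such that 2^t > 171·t; we check each in order.
The first 10 eligible values, up to t = 10, all satisfy the conclusion.
t = 11: 2^t = 2048 and 171·t = 1881, so 2048 > 1881.

t = 11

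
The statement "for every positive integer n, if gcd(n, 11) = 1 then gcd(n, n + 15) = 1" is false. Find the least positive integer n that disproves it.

Check each positive integer n in order until gcd(n, 11) = 1 but gcd(n, n + 15) > 1.
n = 1: gcd(1, 16) = 1.
n = 2: gcd(2, 17) = 1.
n = 3: gcd(3, 18) = 3.
Thus n = 3 disproves the claim, and no smaller n works.

n = 3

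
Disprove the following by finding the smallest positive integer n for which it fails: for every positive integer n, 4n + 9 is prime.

n = 3

For n = 1, 2 the conclusion holds.
n = 3: 4n + 9 = 21 = 3 × 7, composite.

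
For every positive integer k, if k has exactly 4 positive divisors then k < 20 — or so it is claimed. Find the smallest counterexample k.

For k = 6, 8, 10, 14, 15 the conclusion holds.
k = 21: τ(21) = 4; 21 ≥ 20.

k = 21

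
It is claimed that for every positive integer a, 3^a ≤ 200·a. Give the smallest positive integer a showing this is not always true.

a = 7

a = 1: 3^a = 3 and 200·a = 200, so 3 ≤ 200.
a = 2: 3^a = 9 and 200·a = 400, so 9 ≤ 400.
a = 3: 3^a = 27 and 200·a = 600, so 27 ≤ 600.
a = 4: 3^a = 81 and 200·a = 800, so 81 ≤ 800.
a = 5: 3^a = 243 and 200·a = 1000, so 243 ≤ 1000.
a = 6: 3^a = 729 and 200·a = 1200, so 729 ≤ 1200.
a = 7: 3^a = 2187 and 200·a = 1400, so 2187 > 1400.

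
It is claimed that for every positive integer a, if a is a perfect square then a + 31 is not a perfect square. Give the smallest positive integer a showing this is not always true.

a = 225

A counterexample is any positive integer a such that a is a perfect square but a + 31 is a perfect square; we check each in order.
The first 14 eligible values, up to a = 196, all satisfy the conclusion.
a = 225: 225 = 15² and 225 + 31 = 256 = 16².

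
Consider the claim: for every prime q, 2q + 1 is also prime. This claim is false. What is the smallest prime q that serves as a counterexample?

q = 7

We need the least prime q for which 2q + 1 is not prime.
For q = 2, 3, 5 the conclusion holds.
q = 7: 2q + 1 = 15 = 3 × 5, not prime.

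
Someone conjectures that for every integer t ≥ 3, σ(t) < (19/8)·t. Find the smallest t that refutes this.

A counterexample is any integer t ≥ 3 such that the claim fails; we check each in order.
The first 21 eligible values, up to t = 23, all satisfy the conclusion.
t = 24: σ(24) = 60; 60 ≥ 57.

t = 24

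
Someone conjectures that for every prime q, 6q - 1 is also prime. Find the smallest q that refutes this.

q = 11

A counterexample is any prime q such that 6q - 1 is not prime; we check each in order.
The first 4 eligible values, up to q = 7, all satisfy the conclusion.
q = 11: 6q - 1 = 65 = 5 × 13, not prime.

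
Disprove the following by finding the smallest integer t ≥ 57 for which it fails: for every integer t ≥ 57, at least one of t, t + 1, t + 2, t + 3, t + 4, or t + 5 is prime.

For t = 57, 58, 59, 60, …, 87, 88, 89 the conclusion holds.
t = 90: 90 = 2 × 45; 91 = 7 × 13; 92 = 2 × 46; 93 = 3 × 31; 94 = 2 × 47; 95 = 5 × 19 — all composite.
Hence t = 90 is a counterexample.

t = 90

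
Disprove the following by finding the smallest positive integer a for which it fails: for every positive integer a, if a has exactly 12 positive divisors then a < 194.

a = 198

Check each positive integer a in order until a has exactly 12 positive divisors but the claim fails.
For a = 60, 72, 84, 90, …, 150, 156, 160 the conclusion holds.
a = 198: τ(198) = 12; 198 ≥ 194.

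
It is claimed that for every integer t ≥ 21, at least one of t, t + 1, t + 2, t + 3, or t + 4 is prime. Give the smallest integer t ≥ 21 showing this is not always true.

t = 24

A counterexample is any integer t ≥ 21 such that t, t + 1, t + 2, t + 3, t + 4 are all composite; we check each in order.
For t = 21, 22, 23 the conclusion holds.
t = 24: 24 = 2 × 12; 25 = 5 × 5; 26 = 2 × 13; 27 = 3 × 9; 28 = 2 × 14 — all composite.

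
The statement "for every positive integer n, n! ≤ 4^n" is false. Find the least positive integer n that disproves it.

n = 9

Check each positive integer n in order until n! > 4^n.
For n = 1, 2, 3, 4, 5, 6, 7, 8 the conclusion holds.
n = 9: n! = 362880 and 4^n = 262144, so 362880 > 262144.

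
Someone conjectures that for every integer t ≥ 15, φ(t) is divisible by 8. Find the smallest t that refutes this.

A counterexample is any integer t ≥ 15 such that φ(t) is not divisible by 8; we check each in order.
t = 15: φ(15) = 8; 8 mod 8 = 0.
t = 16: φ(16) = 8; 8 mod 8 = 0.
t = 17: φ(17) = 16; 16 mod 8 = 0.
t = 18: φ(18) = 6; 6 mod 8 = 6.
Hence t = 18 is a counterexample.

t = 18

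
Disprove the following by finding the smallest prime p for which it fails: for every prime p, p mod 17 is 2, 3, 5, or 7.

p = 2: 2 mod 17 = 2.
p = 3: 3 mod 17 = 3.
p = 5: 5 mod 17 = 5.
p = 7: 7 mod 17 = 7.
p = 11: 11 mod 17 = 11 — not in {2, 3, 5, 7}.
So p = 11 is the smallest counterexample.

p = 11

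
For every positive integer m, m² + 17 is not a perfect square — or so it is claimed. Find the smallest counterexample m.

m = 8

A counterexample is any positive integer m such that m² + 17 is a perfect square; we check each in order.
m = 1: 1² + 17 = 18, not a perfect square.
m = 2: 2² + 17 = 21, not a perfect square.
m = 3: 3² + 17 = 26, not a perfect square.
m = 4: 4² + 17 = 33, not a perfect square.
m = 5: 5² + 17 = 42, not a perfect square.
m = 6: 6² + 17 = 53, not a perfect square.
m = 7: 7² + 17 = 66, not a perfect square.
m = 8: 8² + 17 = 81 = 9², a perfect square.
So m = 8 is the smallest counterexample.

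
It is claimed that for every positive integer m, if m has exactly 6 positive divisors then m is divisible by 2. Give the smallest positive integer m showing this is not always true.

A counterexample is any positive integer m such that m has exactly 6 positive divisors but m is not divisible by 2; we check each in order.
The first 6 eligible values, up to m = 44, all satisfy the conclusion.
m = 45: τ(45) = 6; 45 mod 2 = 1.
So m = 45 is the smallest counterexample.

m = 45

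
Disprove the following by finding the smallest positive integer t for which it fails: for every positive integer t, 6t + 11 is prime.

Check each positive integer t in order until 6t + 11 is not prime.
For t = 1, 2, 3 the conclusion holds.
t = 4: 6t + 11 = 35 = 5 × 7, composite.
Hence t = 4 is a counterexample.

t = 4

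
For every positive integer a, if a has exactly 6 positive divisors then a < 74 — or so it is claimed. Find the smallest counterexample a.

a = 75

A counterexample is any positive integer a such that a has exactly 6 positive divisors but the claim fails; we check each in order.
For a = 12, 18, 20, 28, …, 52, 63, 68 the conclusion holds.
a = 75: τ(75) = 6; 75 ≥ 74.
Thus a = 75 disproves the claim, and no smaller a works.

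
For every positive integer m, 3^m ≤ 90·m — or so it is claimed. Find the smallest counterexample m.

We need the least positive integer m for which 3^m > 90·m.
For m = 1, 2, 3, 4, 5 the conclusion holds.
m = 6: 3^m = 729 and 90·m = 540, so 729 > 540.
So m = 6 is the smallest counterexample.

m = 6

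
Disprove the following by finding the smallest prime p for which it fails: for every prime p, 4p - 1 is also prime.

p = 7

We need the least prime p for which 4p - 1 is not prime.
For p = 2, 3, 5 the conclusion holds.
p = 7: 4p - 1 = 27 = 3 × 9, not prime.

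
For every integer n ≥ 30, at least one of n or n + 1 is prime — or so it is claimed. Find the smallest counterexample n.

n = 32

Check each integer n ≥ 30 in order until n, n + 1 are both composite.
n = 30: 31 is prime.
n = 31: 31 is prime.
n = 32: 32 = 2 × 16; 33 = 3 × 11 — both composite.
So n = 32 is the smallest counterexample.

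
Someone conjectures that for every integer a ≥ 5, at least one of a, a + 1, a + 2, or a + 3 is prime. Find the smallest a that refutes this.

We need the least integer a ≥ 5 for which a, a + 1, a + 2, a + 3 are all composite.
For a = 5, 6, 7, 8, …, 21, 22, 23 the conclusion holds.
a = 24: 24 = 2 × 12; 25 = 5 × 5; 26 = 2 × 13; 27 = 3 × 9 — all composite.
So a = 24 is the smallest counterexample.

a = 24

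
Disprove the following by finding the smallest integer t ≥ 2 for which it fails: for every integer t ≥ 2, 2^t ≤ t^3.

We need the least integer t ≥ 2 for which 2^t > t^3.
t = 2: 2^t = 4 and t^3 = 8, so 4 ≤ 8.
t = 3: 2^t = 8 and t^3 = 27, so 8 ≤ 27.
t = 4: 2^t = 16 and t^3 = 64, so 16 ≤ 64.
t = 5: 2^t = 32 and t^3 = 125, so 32 ≤ 125.
t = 6: 2^t = 64 and t^3 = 216, so 64 ≤ 216.
t = 7: 2^t = 128 and t^3 = 343, so 128 ≤ 343.
t = 8: 2^t = 256 and t^3 = 512, so 256 ≤ 512.
t = 9: 2^t = 512 and t^3 = 729, so 512 ≤ 729.
t = 10: 2^t = 1024 and t^3 = 1000, so 1024 > 1000.

t = 10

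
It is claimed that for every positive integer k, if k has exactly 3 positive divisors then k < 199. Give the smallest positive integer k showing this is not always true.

k = 289

The first 6 eligible values, up to k = 169, all satisfy the conclusion.
k = 289: τ(289) = 3; 289 ≥ 199.
Thus k = 289 disproves the claim, and no smaller k works.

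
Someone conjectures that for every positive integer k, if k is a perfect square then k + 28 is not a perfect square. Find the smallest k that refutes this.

k = 36

A counterexample is any positive integer k such that k is a perfect square but k + 28 is a perfect square; we check each in order.
For k = 1, 4, 9, 16, 25 the conclusion holds.
k = 36: 36 = 6² and 36 + 28 = 64 = 8².
Hence k = 36 is a counterexample.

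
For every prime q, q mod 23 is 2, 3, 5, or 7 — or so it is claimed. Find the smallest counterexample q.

q = 11

Check each prime q in order until the claim fails.
q = 2: 2 mod 23 = 2.
q = 3: 3 mod 23 = 3.
q = 5: 5 mod 23 = 5.
q = 7: 7 mod 23 = 7.
q = 11: 11 mod 23 = 11 — not in {2, 3, 5, 7}.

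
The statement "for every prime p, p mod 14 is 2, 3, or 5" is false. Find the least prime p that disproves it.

p = 2: 2 mod 14 = 2.
p = 3: 3 mod 14 = 3.
p = 5: 5 mod 14 = 5.
p = 7: 7 mod 14 = 7 — not in {2, 3, 5}.
Hence p = 7 is a counterexample.

p = 7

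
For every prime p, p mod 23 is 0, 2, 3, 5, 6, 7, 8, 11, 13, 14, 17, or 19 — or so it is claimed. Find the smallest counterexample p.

Check each prime p in order until the claim fails.
The first 12 eligible values, up to p = 37, all satisfy the conclusion.
p = 41: 41 mod 23 = 18 — not in {0, 2, 3, 5, 6, 7, 8, 11, 13, 14, 17, 19}.

p = 41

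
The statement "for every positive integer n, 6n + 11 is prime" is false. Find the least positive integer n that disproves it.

n = 4

We need the least positive integer n for which 6n + 11 is not prime.
n = 1: 6n + 11 = 17, prime.
n = 2: 6n + 11 = 23, prime.
n = 3: 6n + 11 = 29, prime.
n = 4: 6n + 11 = 35 = 5 × 7, composite.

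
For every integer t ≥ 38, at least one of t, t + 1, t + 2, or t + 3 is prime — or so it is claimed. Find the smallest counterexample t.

t = 48

A counterexample is any integer t ≥ 38 such that t, t + 1, t + 2, t + 3 are all composite; we check each in order.
For t = 38, 39, 40, 41, 42, 43, 44, 45, 46, 47 the conclusion holds.
t = 48: 48 = 2 × 24; 49 = 7 × 7; 50 = 2 × 25; 51 = 3 × 17 — all composite.
So t = 48 is the smallest counterexample.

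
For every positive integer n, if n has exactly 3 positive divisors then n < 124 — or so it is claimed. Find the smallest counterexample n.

n = 169

A counterexample is any positive integer n such that n has exactly 3 positive divisors but the claim fails; we check each in order.
For n = 4, 9, 25, 49, 121 the conclusion holds.
n = 169: τ(169) = 3; 169 ≥ 124.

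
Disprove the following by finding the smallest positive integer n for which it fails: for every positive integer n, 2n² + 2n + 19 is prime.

We need the least positive integer n for which 2n² + 2n + 19 is not prime.
For n = 1, 2, 3, 4, …, 15, 16, 17 the conclusion holds.
n = 18: 2n² + 2n + 19 = 703 = 19 × 37, composite.

n = 18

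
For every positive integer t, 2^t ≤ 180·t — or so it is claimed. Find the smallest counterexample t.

t = 11

Check each positive integer t in order until 2^t > 180·t.
For t = 1, 2, 3, 4, 5, 6, 7, 8, 9, 10 the conclusion holds.
t = 11: 2^t = 2048 and 180·t = 1980, so 2048 > 1980.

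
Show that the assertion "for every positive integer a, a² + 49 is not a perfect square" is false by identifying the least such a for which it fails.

a = 24

A counterexample is any positive integer a such that a² + 49 is a perfect square; we check each in order.
The first 23 eligible values, up to a = 23, all satisfy the conclusion.
a = 24: 24² + 49 = 625 = 25², a perfect square.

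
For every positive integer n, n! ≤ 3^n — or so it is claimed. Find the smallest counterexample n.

n = 7

n = 1: n! = 1 and 3^n = 3, so 1 ≤ 3.
n = 2: n! = 2 and 3^n = 9, so 2 ≤ 9.
n = 3: n! = 6 and 3^n = 27, so 6 ≤ 27.
n = 4: n! = 24 and 3^n = 81, so 24 ≤ 81.
n = 5: n! = 120 and 3^n = 243, so 120 ≤ 243.
n = 6: n! = 720 and 3^n = 729, so 720 ≤ 729.
n = 7: n! = 5040 and 3^n = 2187, so 5040 > 2187.
So n = 7 is the smallest counterexample.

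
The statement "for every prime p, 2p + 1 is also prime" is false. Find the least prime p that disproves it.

p = 7

For p = 2, 3, 5 the conclusion holds.
p = 7: 2p + 1 = 15 = 3 × 5, not prime.
Hence p = 7 is a counterexample.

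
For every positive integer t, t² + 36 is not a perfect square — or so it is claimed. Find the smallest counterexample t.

t = 8

For t = 1, 2, 3, 4, 5, 6, 7 the conclusion holds.
t = 8: 8² + 36 = 100 = 10², a perfect square.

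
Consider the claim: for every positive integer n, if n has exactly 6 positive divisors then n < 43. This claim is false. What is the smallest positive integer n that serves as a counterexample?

n = 44

Check each positive integer n in order until n has exactly 6 positive divisors but the claim fails.
The first 5 eligible values, up to n = 32, all satisfy the conclusion.
n = 44: τ(44) = 6; 44 ≥ 43.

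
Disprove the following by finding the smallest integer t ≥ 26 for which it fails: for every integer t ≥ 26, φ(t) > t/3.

We need the least integer t ≥ 26 for which the claim fails.
The first 4 eligible values, up to t = 29, all satisfy the conclusion.
t = 30: φ(30) = 8 and 30/3 = 10, so φ(30) ≤ 30/3.

t = 30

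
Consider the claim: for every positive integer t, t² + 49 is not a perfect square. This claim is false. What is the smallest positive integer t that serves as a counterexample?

t = 24

A counterexample is any positive integer t such that t² + 49 is a perfect square; we check each in order.
For t = 1, 2, 3, 4, …, 21, 22, 23 the conclusion holds.
t = 24: 24² + 49 = 625 = 25², a perfect square.
Thus t = 24 disproves the claim, and no smaller t works.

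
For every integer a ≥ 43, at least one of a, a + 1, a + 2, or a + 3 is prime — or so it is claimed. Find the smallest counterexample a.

a = 48

Check each integer a ≥ 43 in order until a, a + 1, a + 2, a + 3 are all composite.
a = 43: 43 is prime.
a = 44: 47 is prime.
a = 45: 47 is prime.
a = 46: 47 is prime.
a = 47: 47 is prime.
a = 48: 48 = 2 × 24; 49 = 7 × 7; 50 = 2 × 25; 51 = 3 × 17 — all composite.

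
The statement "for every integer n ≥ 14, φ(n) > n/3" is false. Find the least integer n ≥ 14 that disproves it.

n = 18

A counterexample is any integer n ≥ 14 such that the claim fails; we check each in order.
The first 4 eligible values, up to n = 17, all satisfy the conclusion.
n = 18: φ(18) = 6 and 18/3 = 6, so φ(18) ≤ 18/3.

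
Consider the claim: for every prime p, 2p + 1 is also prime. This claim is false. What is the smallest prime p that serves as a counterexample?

We need the least prime p for which 2p + 1 is not prime.
p = 2: 2p + 1 = 5, prime.
p = 3: 2p + 1 = 7, prime.
p = 5: 2p + 1 = 11, prime.
p = 7: 2p + 1 = 15 = 3 × 5, not prime.
Thus p = 7 disproves the claim, and no smaller p works.

p = 7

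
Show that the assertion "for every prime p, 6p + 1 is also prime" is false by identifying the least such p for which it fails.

p = 19

We need the least prime p for which 6p + 1 is not prime.
For p = 2, 3, 5, 7, 11, 13, 17 the conclusion holds.
p = 19: 6p + 1 = 115 = 5 × 23, not prime.
Hence p = 19 is a counterexample.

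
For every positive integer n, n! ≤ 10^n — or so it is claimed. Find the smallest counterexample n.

n = 25

For n = 1, 2, 3, 4, …, 22, 23, 24 the conclusion holds.
n = 25: n! = 15511210043330985984000000 and 10^n = 10000000000000000000000000, so 15511210043330985984000000 > 10000000000000000000000000.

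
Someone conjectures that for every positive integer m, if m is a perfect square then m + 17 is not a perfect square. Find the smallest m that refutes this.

For m = 1, 4, 9, 16, 25, 36, 49 the conclusion holds.
m = 64: 64 = 8² and 64 + 17 = 81 = 9².
So m = 64 is the smallest counterexample.

m = 64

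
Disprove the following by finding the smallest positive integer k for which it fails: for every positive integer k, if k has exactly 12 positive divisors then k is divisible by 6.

k = 140

Check each positive integer k in order until k has exactly 12 positive divisors but k is not divisible by 6.
k = 60: τ(60) = 12; 60 mod 6 = 0.
k = 72: τ(72) = 12; 72 mod 6 = 0.
k = 84: τ(84) = 12; 84 mod 6 = 0.
k = 90: τ(90) = 12; 90 mod 6 = 0.
k = 96: τ(96) = 12; 96 mod 6 = 0.
k = 108: τ(108) = 12; 108 mod 6 = 0.
k = 126: τ(126) = 12; 126 mod 6 = 0.
k = 132: τ(132) = 12; 132 mod 6 = 0.
k = 140: τ(140) = 12; 140 mod 6 = 2.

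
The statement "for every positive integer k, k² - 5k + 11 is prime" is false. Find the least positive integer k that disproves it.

Check each positive integer k in order until k² - 5k + 11 is not prime.
k = 1: k² - 5k + 11 = 7, prime.
k = 2: k² - 5k + 11 = 5, prime.
k = 3: k² - 5k + 11 = 5, prime.
k = 4: k² - 5k + 11 = 7, prime.
k = 5: k² - 5k + 11 = 11, prime.
k = 6: k² - 5k + 11 = 17, prime.
k = 7: k² - 5k + 11 = 25 = 5 × 5, composite.

k = 7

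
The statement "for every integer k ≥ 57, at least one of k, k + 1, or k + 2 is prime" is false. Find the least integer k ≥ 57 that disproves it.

k = 62

Check each integer k ≥ 57 in order until k, k + 1, k + 2 are all composite.
For k = 57, 58, 59, 60, 61 the conclusion holds.
k = 62: 62 = 2 × 31; 63 = 3 × 21; 64 = 2 × 32 — all composite.
Hence k = 62 is a counterexample.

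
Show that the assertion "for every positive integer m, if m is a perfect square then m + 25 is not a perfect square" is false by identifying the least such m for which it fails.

m = 144

Check each positive integer m in order until m is a perfect square but m + 25 is a perfect square.
For m = 1, 4, 9, 16, …, 81, 100, 121 the conclusion holds.
m = 144: 144 = 12² and 144 + 25 = 169 = 13².
So m = 144 is the smallest counterexample.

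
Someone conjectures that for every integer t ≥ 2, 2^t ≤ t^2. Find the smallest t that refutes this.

We need the least integer t ≥ 2 for which 2^t > t^2.
For t = 2, 3, 4 the conclusion holds.
t = 5: 2^t = 32 and t^2 = 25, so 32 > 25.

t = 5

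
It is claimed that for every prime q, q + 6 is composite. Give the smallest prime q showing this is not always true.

Check each prime q in order until q + 6 is prime.
For q = 2, 3 the conclusion holds.
q = 5: q + 6 = 11, prime — not composite.

q = 5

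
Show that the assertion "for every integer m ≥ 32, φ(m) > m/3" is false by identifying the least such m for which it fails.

m = 36

For m = 32, 33, 34, 35 the conclusion holds.
m = 36: φ(36) = 12 and 36/3 = 12, so φ(36) ≤ 36/3.
Hence m = 36 is a counterexample.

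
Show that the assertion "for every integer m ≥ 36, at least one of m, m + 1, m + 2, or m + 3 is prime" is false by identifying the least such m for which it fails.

The first 12 eligible values, up to m = 47, all satisfy the conclusion.
m = 48: 48 = 2 × 24; 49 = 7 × 7; 50 = 2 × 25; 51 = 3 × 17 — all composite.
Hence m = 48 is a counterexample.

m = 48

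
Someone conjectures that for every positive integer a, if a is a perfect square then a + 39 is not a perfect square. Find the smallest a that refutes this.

A counterexample is any positive integer a such that a is a perfect square but a + 39 is a perfect square; we check each in order.
The first 4 eligible values, up to a = 16, all satisfy the conclusion.
a = 25: 25 = 5² and 25 + 39 = 64 = 8².

a = 25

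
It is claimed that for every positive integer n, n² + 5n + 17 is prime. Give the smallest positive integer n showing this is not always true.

n = 8

Check each positive integer n in order until n² + 5n + 17 is not prime.
For n = 1, 2, 3, 4, 5, 6, 7 the conclusion holds.
n = 8: n² + 5n + 17 = 121 = 11 × 11, composite.
Hence n = 8 is a counterexample.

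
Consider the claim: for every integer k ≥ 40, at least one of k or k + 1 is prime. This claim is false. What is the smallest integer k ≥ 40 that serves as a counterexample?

k = 40: 41 is prime.
k = 41: 41 is prime.
k = 42: 43 is prime.
k = 43: 43 is prime.
k = 44: 44 = 2 × 22; 45 = 3 × 15 — both composite.
Hence k = 44 is a counterexample.

k = 44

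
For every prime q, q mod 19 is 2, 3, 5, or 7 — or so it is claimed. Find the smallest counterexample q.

q = 11

q = 2: 2 mod 19 = 2.
q = 3: 3 mod 19 = 3.
q = 5: 5 mod 19 = 5.
q = 7: 7 mod 19 = 7.
q = 11: 11 mod 19 = 11 — not in {2, 3, 5, 7}.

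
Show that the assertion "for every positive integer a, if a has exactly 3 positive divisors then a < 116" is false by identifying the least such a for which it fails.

Check each positive integer a in order until a has exactly 3 positive divisors but the claim fails.
a = 4: τ(4) = 3; 4 < 116.
a = 9: τ(9) = 3; 9 < 116.
a = 25: τ(25) = 3; 25 < 116.
a = 49: τ(49) = 3; 49 < 116.
a = 121: τ(121) = 3; 121 ≥ 116.

a = 121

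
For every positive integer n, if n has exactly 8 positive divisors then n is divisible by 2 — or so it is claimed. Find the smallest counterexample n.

n = 105

We need the least positive integer n for which n has exactly 8 positive divisors but n is not divisible by 2.
The first 12 eligible values, up to n = 104, all satisfy the conclusion.
n = 105: τ(105) = 8; 105 mod 2 = 1.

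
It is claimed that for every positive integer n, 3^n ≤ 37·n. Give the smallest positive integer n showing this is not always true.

n = 5

The first 4 eligible values, up to n = 4, all satisfy the conclusion.
n = 5: 3^n = 243 and 37·n = 185, so 243 > 185.
So n = 5 is the smallest counterexample.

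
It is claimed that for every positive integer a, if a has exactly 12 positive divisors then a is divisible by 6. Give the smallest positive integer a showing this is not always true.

a = 140

Check each positive integer a in order until a has exactly 12 positive divisors but a is not divisible by 6.
For a = 60, 72, 84, 90, 96, 108, 126, 132 the conclusion holds.
a = 140: τ(140) = 12; 140 mod 6 = 2.
Thus a = 140 disproves the claim, and no smaller a works.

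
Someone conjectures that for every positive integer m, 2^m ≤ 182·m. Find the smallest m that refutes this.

m = 11

The first 10 eligible values, up to m = 10, all satisfy the conclusion.
m = 11: 2^m = 2048 and 182·m = 2002, so 2048 > 2002.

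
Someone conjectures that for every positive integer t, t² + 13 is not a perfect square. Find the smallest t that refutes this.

t = 6

We need the least positive integer t for which t² + 13 is a perfect square.
t = 1: 1² + 13 = 14, not a perfect square.
t = 2: 2² + 13 = 17, not a perfect square.
t = 3: 3² + 13 = 22, not a perfect square.
t = 4: 4² + 13 = 29, not a perfect square.
t = 5: 5² + 13 = 38, not a perfect square.
t = 6: 6² + 13 = 49 = 7², a perfect square.
Hence t = 6 is a counterexample.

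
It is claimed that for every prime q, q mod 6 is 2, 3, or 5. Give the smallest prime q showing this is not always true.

q = 7

A counterexample is any prime q such that the claim fails; we check each in order.
For q = 2, 3, 5 the conclusion holds.
q = 7: 7 mod 6 = 1 — not in {2, 3, 5}.
Hence q = 7 is a counterexample.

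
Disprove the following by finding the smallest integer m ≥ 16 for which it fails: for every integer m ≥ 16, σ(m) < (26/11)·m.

m = 24

Check each integer m ≥ 16 in order until the claim fails.
For m = 16, 17, 18, 19, 20, 21, 22, 23 the conclusion holds.
m = 24: σ(24) = 60; 60 ≥ 624/11.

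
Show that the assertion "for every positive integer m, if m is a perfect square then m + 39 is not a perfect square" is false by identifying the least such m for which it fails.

We need the least positive integer m for which m is a perfect square but m + 39 is a perfect square.
For m = 1, 4, 9, 16 the conclusion holds.
m = 25: 25 = 5² and 25 + 39 = 64 = 8².

m = 25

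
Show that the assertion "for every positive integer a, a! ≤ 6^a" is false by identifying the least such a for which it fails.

We need the least positive integer a for which a! > 6^a.
For a = 1, 2, 3, 4, …, 11, 12, 13 the conclusion holds.
a = 14: a! = 87178291200 and 6^a = 78364164096, so 87178291200 > 78364164096.

a = 14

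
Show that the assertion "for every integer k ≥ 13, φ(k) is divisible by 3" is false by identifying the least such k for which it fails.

k = 15

Check each integer k ≥ 13 in order until φ(k) is not divisible by 3.
For k = 13, 14 the conclusion holds.
k = 15: φ(15) = 8; 8 mod 3 = 2.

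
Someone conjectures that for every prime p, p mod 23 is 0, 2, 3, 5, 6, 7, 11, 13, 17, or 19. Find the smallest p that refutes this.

A counterexample is any prime p such that the claim fails; we check each in order.
For p = 2, 3, 5, 7, 11, 13, 17, 19, 23, 29 the conclusion holds.
p = 31: 31 mod 23 = 8 — not in {0, 2, 3, 5, 6, 7, 11, 13, 17, 19}.
Hence p = 31 is a counterexample.

p = 31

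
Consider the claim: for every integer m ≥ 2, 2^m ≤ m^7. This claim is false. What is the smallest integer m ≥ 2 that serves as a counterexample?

m = 37

We need the least integer m ≥ 2 for which 2^m > m^7.
For m = 2, 3, 4, 5, …, 34, 35, 36 the conclusion holds.
m = 37: 2^m = 137438953472 and m^7 = 94931877133, so 137438953472 > 94931877133.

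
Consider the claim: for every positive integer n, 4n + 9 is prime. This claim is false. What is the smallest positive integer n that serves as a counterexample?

Check each positive integer n in order until 4n + 9 is not prime.
For n = 1, 2 the conclusion holds.
n = 3: 4n + 9 = 21 = 3 × 7, composite.
Hence n = 3 is a counterexample.

n = 3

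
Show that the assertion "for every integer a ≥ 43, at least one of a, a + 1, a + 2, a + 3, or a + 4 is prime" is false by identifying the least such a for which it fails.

a = 48

We need the least integer a ≥ 43 for which a, a + 1, a + 2, a + 3, a + 4 are all composite.
a = 43: 43 is prime.
a = 44: 47 is prime.
a = 45: 47 is prime.
a = 46: 47 is prime.
a = 47: 47 is prime.
a = 48: 48 = 2 × 24; 49 = 7 × 7; 50 = 2 × 25; 51 = 3 × 17; 52 = 2 × 26 — all composite.
So a = 48 is the smallest counterexample.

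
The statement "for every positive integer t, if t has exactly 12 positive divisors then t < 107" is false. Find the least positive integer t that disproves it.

t = 108

The first 5 eligible values, up to t = 96, all satisfy the conclusion.
t = 108: τ(108) = 12; 108 ≥ 107.
Thus t = 108 disproves the claim, and no smaller t works.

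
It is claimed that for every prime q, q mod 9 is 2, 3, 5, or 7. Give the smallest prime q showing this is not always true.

We need the least prime q for which the claim fails.
The first 5 eligible values, up to q = 11, all satisfy the conclusion.
q = 13: 13 mod 9 = 4 — not in {2, 3, 5, 7}.

q = 13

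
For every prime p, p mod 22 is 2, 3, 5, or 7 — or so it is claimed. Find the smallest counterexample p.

p = 11

A counterexample is any prime p such that the claim fails; we check each in order.
For p = 2, 3, 5, 7 the conclusion holds.
p = 11: 11 mod 22 = 11 — not in {2, 3, 5, 7}.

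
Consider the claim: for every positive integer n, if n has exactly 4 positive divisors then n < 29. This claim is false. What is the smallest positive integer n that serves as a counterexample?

We need the least positive integer n for which n has exactly 4 positive divisors but the claim fails.
For n = 6, 8, 10, 14, 15, 21, 22, 26, 27 the conclusion holds.
n = 33: τ(33) = 4; 33 ≥ 29.
Hence n = 33 is a counterexample.

n = 33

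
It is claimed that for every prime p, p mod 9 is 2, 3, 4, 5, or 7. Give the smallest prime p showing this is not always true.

A counterexample is any prime p such that the claim fails; we check each in order.
p = 2: 2 mod 9 = 2.
p = 3: 3 mod 9 = 3.
p = 5: 5 mod 9 = 5.
p = 7: 7 mod 9 = 7.
p = 11: 11 mod 9 = 2.
p = 13: 13 mod 9 = 4.
p = 17: 17 mod 9 = 8 — not in {2, 3, 4, 5, 7}.
Hence p = 17 is a counterexample.

p = 17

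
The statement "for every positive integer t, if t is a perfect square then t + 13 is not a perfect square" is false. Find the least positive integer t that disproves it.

t = 36

t = 1: 1 + 13 = 14, not a perfect square.
t = 4: 4 + 13 = 17, not a perfect square.
t = 9: 9 + 13 = 22, not a perfect square.
t = 16: 16 + 13 = 29, not a perfect square.
t = 25: 25 + 13 = 38, not a perfect square.
t = 36: 36 = 6² and 36 + 13 = 49 = 7².
Hence t = 36 is a counterexample.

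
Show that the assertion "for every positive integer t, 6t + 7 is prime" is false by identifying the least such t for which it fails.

For t = 1, 2 the conclusion holds.
t = 3: 6t + 7 = 25 = 5 × 5, composite.
Thus t = 3 disproves the claim, and no smaller t works.

t = 3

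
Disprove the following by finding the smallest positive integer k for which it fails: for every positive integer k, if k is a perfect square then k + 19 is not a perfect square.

k = 81

A counterexample is any positive integer k such that k is a perfect square but k + 19 is a perfect square; we check each in order.
The first 8 eligible values, up to k = 64, all satisfy the conclusion.
k = 81: 81 = 9² and 81 + 19 = 100 = 10².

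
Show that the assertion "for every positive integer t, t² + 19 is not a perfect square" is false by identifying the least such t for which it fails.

The first 8 eligible values, up to t = 8, all satisfy the conclusion.
t = 9: 9² + 19 = 100 = 10², a perfect square.

t = 9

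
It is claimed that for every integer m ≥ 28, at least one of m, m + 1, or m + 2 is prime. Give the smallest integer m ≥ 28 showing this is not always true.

m = 32

For m = 28, 29, 30, 31 the conclusion holds.
m = 32: 32 = 2 × 16; 33 = 3 × 11; 34 = 2 × 17 — all composite.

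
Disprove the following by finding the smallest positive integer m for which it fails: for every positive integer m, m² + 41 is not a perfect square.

A counterexample is any positive integer m such that m² + 41 is a perfect square; we check each in order.
For m = 1, 2, 3, 4, …, 17, 18, 19 the conclusion holds.
m = 20: 20² + 41 = 441 = 21², a perfect square.

m = 20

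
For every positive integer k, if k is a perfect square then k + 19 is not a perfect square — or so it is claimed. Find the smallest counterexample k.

k = 81

Check each positive integer k in order until k is a perfect square but k + 19 is a perfect square.
The first 8 eligible values, up to k = 64, all satisfy the conclusion.
k = 81: 81 = 9² and 81 + 19 = 100 = 10².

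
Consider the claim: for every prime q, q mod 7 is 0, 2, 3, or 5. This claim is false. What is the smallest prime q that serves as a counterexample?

q = 11

q = 2: 2 mod 7 = 2.
q = 3: 3 mod 7 = 3.
q = 5: 5 mod 7 = 5.
q = 7: 7 mod 7 = 0.
q = 11: 11 mod 7 = 4 — not in {0, 2, 3, 5}.
Thus q = 11 disproves the claim, and no smaller q works.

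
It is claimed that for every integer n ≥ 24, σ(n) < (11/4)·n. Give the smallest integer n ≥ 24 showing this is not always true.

Check each integer n ≥ 24 in order until the claim fails.
For n = 24, 25, 26, 27, …, 57, 58, 59 the conclusion holds.
n = 60: σ(60) = 168; 168 ≥ 165.

n = 60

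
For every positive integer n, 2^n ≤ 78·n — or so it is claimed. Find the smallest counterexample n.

n = 10

A counterexample is any positive integer n such that 2^n > 78·n; we check each in order.
For n = 1, 2, 3, 4, 5, 6, 7, 8, 9 the conclusion holds.
n = 10: 2^n = 1024 and 78·n = 780, so 1024 > 780.
So n = 10 is the smallest counterexample.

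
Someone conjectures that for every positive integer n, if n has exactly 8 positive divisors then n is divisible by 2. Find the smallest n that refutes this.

n = 105

We need the least positive integer n for which n has exactly 8 positive divisors but n is not divisible by 2.
For n = 24, 30, 40, 42, …, 88, 102, 104 the conclusion holds.
n = 105: τ(105) = 8; 105 mod 2 = 1.
So n = 105 is the smallest counterexample.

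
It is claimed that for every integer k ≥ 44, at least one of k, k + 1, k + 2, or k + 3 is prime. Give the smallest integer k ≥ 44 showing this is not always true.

k = 48

Check each integer k ≥ 44 in order until k, k + 1, k + 2, k + 3 are all composite.
k = 44: 47 is prime.
k = 45: 47 is prime.
k = 46: 47 is prime.
k = 47: 47 is prime.
k = 48: 48 = 2 × 24; 49 = 7 × 7; 50 = 2 × 25; 51 = 3 × 17 — all composite.
So k = 48 is the smallest counterexample.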